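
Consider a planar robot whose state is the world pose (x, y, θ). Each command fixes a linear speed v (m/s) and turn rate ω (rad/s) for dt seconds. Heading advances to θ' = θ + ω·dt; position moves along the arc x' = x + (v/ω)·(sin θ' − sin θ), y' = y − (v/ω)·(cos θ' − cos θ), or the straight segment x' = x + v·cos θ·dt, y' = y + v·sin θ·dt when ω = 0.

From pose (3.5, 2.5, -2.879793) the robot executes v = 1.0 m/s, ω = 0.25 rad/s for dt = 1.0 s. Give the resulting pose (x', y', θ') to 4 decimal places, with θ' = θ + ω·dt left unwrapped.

(2.5763, 2.1238, -2.6298)

θ' = -2.8798 + 0.25·1.0 = -2.6298
R = v/ω = 1.0/0.25 = 4.0000
x' = 3.5 + 4.0000·(sin -2.6298 − sin -2.8798) = 2.5763
y' = 2.5 − 4.0000·(cos -2.6298 − cos -2.8798) = 2.1238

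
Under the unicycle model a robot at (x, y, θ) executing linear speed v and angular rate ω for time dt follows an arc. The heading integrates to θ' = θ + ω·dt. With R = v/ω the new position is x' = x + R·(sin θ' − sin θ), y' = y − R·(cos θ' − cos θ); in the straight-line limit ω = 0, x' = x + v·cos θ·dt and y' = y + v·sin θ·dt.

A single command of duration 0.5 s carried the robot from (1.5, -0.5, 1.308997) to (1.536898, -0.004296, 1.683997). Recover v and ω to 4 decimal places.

v = 1.0000, ω = 0.7500

Δθ = 1.683997 − 1.308997 = 0.375000
ω = Δθ/dt = 0.375000/0.5 = 0.7500
R = −Δy/(cos θ' − cos θ) = 1.3333
v = R·ω = 1.3333·0.7500 = 1.0000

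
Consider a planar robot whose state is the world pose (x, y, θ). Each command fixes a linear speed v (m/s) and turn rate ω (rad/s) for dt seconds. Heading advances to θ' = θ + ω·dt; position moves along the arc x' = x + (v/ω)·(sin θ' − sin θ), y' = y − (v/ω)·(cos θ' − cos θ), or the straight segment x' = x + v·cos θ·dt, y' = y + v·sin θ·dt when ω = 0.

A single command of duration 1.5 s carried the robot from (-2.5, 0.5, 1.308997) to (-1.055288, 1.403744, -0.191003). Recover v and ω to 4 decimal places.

v = 1.2500, ω = -1.0000

Δθ = -0.191003 − 1.308997 = -1.500000
ω = Δθ/dt = -1.500000/1.5 = -1.0000
R = Δx/(sin θ' − sin θ) = -1.2500
v = R·ω = -1.2500·-1.0000 = 1.2500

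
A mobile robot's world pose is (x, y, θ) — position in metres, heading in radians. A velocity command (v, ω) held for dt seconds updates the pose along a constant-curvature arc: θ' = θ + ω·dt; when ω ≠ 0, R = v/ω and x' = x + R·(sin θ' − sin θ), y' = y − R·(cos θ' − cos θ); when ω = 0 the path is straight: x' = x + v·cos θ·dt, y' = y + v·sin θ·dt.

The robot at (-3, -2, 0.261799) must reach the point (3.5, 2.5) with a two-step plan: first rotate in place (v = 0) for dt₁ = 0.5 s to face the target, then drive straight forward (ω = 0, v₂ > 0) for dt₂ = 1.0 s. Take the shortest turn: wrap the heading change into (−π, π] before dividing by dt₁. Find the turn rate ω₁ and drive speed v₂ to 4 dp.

ω₁ = 0.6875, v₂ = 7.9057

heading to target = atan2(2.5−-2, 3.5−-3) = 0.6055
Δθ = wrap(0.6055 − 0.2618) = 0.3437; ω₁ = Δθ/dt₁ = 0.6875
distance = √((3.5−-3)² + (2.5−-2)²) = 7.9057; v₂ = distance/dt₂ = 7.9057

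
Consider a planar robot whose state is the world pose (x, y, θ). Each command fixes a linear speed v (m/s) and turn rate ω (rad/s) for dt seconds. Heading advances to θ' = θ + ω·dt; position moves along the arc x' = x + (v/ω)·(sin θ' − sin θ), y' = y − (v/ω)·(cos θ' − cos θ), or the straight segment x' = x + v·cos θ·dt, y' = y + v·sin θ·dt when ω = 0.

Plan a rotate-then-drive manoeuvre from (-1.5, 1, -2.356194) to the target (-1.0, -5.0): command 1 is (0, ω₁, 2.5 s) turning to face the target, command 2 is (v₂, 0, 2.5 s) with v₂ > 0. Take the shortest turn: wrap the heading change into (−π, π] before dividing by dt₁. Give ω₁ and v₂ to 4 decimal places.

heading to target = atan2(-5−1, -1−-1.5) = -1.4877
Δθ = wrap(-1.4877 − -2.3562) = 0.8685; ω₁ = Δθ/dt₁ = 0.3474
distance = √((-1−-1.5)² + (-5−1)²) = 6.0208; v₂ = distance/dt₂ = 2.4083

ω₁ = 0.3474, v₂ = 2.4083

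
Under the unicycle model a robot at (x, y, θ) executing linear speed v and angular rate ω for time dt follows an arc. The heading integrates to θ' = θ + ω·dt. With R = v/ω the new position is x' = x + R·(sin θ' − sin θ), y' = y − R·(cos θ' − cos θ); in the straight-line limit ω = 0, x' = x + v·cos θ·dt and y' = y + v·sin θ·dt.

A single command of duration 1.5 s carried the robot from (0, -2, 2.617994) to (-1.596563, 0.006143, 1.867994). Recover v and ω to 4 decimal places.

Δθ = 1.867994 − 2.617994 = -0.750000
ω = Δθ/dt = -0.750000/1.5 = -0.5000
R = −Δy/(cos θ' − cos θ) = -3.5000
v = R·ω = -3.5000·-0.5000 = 1.7500

v = 1.7500, ω = -0.5000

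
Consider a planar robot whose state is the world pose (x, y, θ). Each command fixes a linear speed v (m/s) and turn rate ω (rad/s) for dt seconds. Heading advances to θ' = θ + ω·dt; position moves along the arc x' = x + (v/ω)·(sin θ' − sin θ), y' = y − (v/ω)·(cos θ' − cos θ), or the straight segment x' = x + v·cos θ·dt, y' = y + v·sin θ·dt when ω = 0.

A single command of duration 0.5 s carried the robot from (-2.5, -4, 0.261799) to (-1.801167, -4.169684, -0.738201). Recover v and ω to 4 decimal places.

v = 1.5000, ω = -2.0000

Δθ = -0.738201 − 0.261799 = -1.000000
ω = Δθ/dt = -1.000000/0.5 = -2.0000
R = Δx/(sin θ' − sin θ) = -0.7500
v = R·ω = -0.7500·-2.0000 = 1.5000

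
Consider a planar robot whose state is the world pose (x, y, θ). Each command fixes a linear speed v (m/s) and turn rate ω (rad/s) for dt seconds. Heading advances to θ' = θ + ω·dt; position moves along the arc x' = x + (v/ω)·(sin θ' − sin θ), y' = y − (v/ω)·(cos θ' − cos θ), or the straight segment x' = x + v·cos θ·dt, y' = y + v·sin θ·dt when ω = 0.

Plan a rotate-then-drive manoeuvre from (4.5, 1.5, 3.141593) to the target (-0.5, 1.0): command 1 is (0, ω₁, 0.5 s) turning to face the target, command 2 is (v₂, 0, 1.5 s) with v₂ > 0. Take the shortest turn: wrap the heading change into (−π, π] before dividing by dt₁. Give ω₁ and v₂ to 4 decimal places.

heading to target = atan2(1−1.5, -0.5−4.5) = -3.0419
Δθ = wrap(-3.0419 − 3.1416) = 0.0997; ω₁ = Δθ/dt₁ = 0.1993
distance = √((-0.5−4.5)² + (1−1.5)²) = 5.0249; v₂ = distance/dt₂ = 3.3500

ω₁ = 0.1993, v₂ = 3.3500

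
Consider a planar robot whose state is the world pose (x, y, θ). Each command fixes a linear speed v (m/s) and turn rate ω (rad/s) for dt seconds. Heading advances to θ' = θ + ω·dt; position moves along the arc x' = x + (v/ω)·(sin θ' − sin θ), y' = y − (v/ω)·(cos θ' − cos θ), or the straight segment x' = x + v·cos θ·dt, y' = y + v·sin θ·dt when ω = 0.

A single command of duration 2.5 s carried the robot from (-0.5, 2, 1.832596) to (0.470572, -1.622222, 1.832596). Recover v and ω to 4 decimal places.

Δθ = 1.832596 − 1.832596 = 0.000000
ω = Δθ/dt = 0.000000/2.5 = 0.0000
ω = 0 → v = (Δx·cos θ + Δy·sin θ)/dt = -1.5000

v = -1.5000, ω = 0.0000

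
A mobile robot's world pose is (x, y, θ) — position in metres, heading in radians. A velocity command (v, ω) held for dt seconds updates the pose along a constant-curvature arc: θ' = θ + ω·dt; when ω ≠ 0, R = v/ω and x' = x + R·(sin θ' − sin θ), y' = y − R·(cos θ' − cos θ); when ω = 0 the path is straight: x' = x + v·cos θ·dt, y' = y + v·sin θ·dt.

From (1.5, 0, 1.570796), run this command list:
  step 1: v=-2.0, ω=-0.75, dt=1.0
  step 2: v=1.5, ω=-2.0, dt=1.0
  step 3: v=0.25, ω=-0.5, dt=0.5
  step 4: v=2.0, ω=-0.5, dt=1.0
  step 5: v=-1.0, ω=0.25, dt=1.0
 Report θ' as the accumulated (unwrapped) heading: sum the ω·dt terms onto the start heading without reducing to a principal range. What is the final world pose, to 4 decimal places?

step 1: θ'=0.8208 (R=2.6667) → pose (0.7845, -1.8177, 0.8208)
step 2: θ'=-1.1792 (R=-0.7500) → pose (2.0265, -2.0427, -1.1792)
step 3: θ'=-1.4292 (R=-0.5000) → pose (2.0593, -2.1630, -1.4292)
step 4: θ'=-1.9292 (R=-4.0000) → pose (1.8452, -4.1306, -1.9292)
step 5: θ'=-1.6792 (R=-4.0000) → pose (2.0759, -3.1602, -1.6792)

(2.0759, -3.1602, -1.6792)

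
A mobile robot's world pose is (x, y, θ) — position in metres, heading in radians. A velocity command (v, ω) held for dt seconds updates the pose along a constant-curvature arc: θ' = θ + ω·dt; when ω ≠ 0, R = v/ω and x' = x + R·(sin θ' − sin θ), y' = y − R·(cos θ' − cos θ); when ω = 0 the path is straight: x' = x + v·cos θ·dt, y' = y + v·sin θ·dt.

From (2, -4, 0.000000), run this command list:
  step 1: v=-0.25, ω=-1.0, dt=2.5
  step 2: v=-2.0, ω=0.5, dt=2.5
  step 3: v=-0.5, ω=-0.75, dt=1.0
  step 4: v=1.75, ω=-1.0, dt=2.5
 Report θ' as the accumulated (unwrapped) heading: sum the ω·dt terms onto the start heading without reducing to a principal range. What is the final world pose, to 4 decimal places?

(-0.0231, 1.7632, -4.5000)

step 1: θ'=-2.5000 (R=0.2500) → pose (1.8504, -3.5497, -2.5000)
step 2: θ'=-1.2500 (R=-4.0000) → pose (3.2524, 0.9161, -1.2500)
step 3: θ'=-2.0000 (R=0.6667) → pose (3.2789, 1.4038, -2.0000)
step 4: θ'=-4.5000 (R=-1.7500) → pose (-0.0231, 1.7632, -4.5000)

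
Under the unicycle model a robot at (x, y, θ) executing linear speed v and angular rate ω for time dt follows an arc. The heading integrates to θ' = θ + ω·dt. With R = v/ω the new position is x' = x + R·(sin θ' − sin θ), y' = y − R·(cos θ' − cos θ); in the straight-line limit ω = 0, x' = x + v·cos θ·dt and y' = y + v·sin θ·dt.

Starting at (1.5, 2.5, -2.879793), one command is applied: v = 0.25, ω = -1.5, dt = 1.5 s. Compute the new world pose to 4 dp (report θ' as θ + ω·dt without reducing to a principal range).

(1.3045, 2.7286, -5.1298)

θ' = -2.8798 + -1.5·1.5 = -5.1298
R = v/ω = 0.25/-1.5 = -0.1667
x' = 1.5 + -0.1667·(sin -5.1298 − sin -2.8798) = 1.3045
y' = 2.5 − -0.1667·(cos -5.1298 − cos -2.8798) = 2.7286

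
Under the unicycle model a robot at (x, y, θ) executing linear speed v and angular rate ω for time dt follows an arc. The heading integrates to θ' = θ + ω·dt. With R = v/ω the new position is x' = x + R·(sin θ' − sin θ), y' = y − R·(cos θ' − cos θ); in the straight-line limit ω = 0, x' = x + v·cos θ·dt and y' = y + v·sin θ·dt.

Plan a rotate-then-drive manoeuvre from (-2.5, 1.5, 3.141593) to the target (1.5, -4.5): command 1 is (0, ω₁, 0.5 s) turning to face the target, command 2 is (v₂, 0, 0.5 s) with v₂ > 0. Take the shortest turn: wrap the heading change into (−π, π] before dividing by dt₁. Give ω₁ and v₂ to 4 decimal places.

heading to target = atan2(-4.5−1.5, 1.5−-2.5) = -0.9828
Δθ = wrap(-0.9828 − 3.1416) = 2.1588; ω₁ = Δθ/dt₁ = 4.3176
distance = √((1.5−-2.5)² + (-4.5−1.5)²) = 7.2111; v₂ = distance/dt₂ = 14.4222

ω₁ = 4.3176, v₂ = 14.4222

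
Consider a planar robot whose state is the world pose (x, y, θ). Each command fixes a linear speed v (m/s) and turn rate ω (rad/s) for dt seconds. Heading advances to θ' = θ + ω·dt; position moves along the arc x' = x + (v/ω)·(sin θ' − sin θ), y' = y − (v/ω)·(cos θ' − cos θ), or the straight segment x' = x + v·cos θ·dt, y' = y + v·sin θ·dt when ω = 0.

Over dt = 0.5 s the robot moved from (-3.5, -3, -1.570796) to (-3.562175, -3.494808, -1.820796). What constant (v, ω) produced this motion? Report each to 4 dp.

Δθ = -1.820796 − -1.570796 = -0.250000
ω = Δθ/dt = -0.250000/0.5 = -0.5000
R = −Δy/(cos θ' − cos θ) = -2.0000
v = R·ω = -2.0000·-0.5000 = 1.0000

v = 1.0000, ω = -0.5000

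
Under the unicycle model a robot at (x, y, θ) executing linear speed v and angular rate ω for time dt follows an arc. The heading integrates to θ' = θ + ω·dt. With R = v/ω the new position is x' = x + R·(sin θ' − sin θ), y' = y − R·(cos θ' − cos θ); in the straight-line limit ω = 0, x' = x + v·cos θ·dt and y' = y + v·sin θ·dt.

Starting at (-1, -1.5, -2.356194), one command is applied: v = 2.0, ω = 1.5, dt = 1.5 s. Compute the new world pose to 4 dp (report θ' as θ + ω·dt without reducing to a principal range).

(-0.1985, -3.7686, -0.1062)

θ' = -2.3562 + 1.5·1.5 = -0.1062
R = v/ω = 2.0/1.5 = 1.3333
x' = -1 + 1.3333·(sin -0.1062 − sin -2.3562) = -0.1985
y' = -1.5 − 1.3333·(cos -0.1062 − cos -2.3562) = -3.7686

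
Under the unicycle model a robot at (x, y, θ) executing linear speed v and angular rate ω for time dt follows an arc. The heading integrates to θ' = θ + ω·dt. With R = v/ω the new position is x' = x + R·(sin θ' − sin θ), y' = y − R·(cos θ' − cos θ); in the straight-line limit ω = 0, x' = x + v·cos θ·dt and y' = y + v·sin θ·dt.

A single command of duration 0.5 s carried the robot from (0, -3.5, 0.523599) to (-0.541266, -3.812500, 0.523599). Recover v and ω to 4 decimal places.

Δθ = 0.523599 − 0.523599 = 0.000000
ω = Δθ/dt = 0.000000/0.5 = 0.0000
ω = 0 → v = (Δx·cos θ + Δy·sin θ)/dt = -1.2500

v = -1.2500, ω = 0.0000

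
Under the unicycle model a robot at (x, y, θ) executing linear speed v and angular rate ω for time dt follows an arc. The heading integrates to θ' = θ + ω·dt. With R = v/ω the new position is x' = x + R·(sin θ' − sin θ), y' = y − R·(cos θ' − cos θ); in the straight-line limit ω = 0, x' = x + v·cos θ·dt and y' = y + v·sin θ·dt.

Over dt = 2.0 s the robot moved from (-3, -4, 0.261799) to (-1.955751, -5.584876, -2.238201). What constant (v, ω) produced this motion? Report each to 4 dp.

Δθ = -2.238201 − 0.261799 = -2.500000
ω = Δθ/dt = -2.500000/2.0 = -1.2500
R = −Δy/(cos θ' − cos θ) = -1.0000
v = R·ω = -1.0000·-1.2500 = 1.2500

v = 1.2500, ω = -1.2500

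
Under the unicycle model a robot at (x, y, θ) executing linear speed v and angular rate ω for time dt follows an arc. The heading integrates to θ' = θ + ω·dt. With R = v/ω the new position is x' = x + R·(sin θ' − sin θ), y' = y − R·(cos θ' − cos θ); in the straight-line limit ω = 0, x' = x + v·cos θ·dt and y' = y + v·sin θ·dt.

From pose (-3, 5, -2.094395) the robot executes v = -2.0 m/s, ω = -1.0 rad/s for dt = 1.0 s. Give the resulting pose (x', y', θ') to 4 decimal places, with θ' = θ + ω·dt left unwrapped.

(-1.3623, 5.9978, -3.0944)

θ' = -2.0944 + -1.0·1.0 = -3.0944
R = v/ω = -2.0/-1.0 = 2.0000
x' = -3 + 2.0000·(sin -3.0944 − sin -2.0944) = -1.3623
y' = 5 − 2.0000·(cos -3.0944 − cos -2.0944) = 5.9978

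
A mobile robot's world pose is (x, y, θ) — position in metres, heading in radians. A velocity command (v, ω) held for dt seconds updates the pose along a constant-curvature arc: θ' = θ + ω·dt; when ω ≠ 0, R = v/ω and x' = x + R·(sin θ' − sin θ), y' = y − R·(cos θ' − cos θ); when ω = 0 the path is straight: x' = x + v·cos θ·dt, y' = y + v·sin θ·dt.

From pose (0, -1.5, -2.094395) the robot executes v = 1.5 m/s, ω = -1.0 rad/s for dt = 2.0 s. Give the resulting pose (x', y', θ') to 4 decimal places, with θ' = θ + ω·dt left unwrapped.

(-2.5216, -1.6191, -4.0944)

θ' = -2.0944 + -1.0·2.0 = -4.0944
R = v/ω = 1.5/-1.0 = -1.5000
x' = 0 + -1.5000·(sin -4.0944 − sin -2.0944) = -2.5216
y' = -1.5 − -1.5000·(cos -4.0944 − cos -2.0944) = -1.6191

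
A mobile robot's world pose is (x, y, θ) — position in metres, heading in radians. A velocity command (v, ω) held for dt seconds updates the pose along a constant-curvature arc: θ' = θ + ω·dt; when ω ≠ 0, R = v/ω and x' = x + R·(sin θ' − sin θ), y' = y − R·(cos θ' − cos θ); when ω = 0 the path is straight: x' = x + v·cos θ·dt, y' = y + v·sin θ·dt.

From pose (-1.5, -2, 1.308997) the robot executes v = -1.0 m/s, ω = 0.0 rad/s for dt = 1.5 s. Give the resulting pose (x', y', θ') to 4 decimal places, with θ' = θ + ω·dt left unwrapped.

θ' = 1.3090 + 0.0·1.5 = 1.3090
ω = 0 → straight: x' = -1.5 + -1.0·cos(1.3090)·1.5 = -1.8882
y' = -2 + -1.0·sin(1.3090)·1.5 = -3.4489

(-1.8882, -3.4489, 1.3090)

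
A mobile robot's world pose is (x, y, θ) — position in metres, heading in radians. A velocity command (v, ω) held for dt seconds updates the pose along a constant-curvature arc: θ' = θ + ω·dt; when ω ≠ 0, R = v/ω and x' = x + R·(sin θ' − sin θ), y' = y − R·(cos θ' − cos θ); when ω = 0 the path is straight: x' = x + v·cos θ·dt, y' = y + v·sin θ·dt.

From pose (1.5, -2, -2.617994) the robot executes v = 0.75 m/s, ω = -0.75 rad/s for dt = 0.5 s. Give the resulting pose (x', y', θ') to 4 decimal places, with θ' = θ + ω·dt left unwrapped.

θ' = -2.6180 + -0.75·0.5 = -2.9930
R = v/ω = 0.75/-0.75 = -1.0000
x' = 1.5 + -1.0000·(sin -2.9930 − sin -2.6180) = 1.1481
y' = -2 − -1.0000·(cos -2.9930 − cos -2.6180) = -2.1230

(1.1481, -2.1230, -2.9930)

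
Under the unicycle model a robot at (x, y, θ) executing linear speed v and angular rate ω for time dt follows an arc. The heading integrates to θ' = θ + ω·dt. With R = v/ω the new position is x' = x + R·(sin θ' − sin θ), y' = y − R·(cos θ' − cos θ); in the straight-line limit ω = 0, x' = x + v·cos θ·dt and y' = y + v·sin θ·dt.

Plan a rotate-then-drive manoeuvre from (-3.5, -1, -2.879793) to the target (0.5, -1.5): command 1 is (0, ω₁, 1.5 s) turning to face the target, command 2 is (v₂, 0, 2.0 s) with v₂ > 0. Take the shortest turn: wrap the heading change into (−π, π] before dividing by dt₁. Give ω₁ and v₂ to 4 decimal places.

heading to target = atan2(-1.5−-1, 0.5−-3.5) = -0.1244
Δθ = wrap(-0.1244 − -2.8798) = 2.7554; ω₁ = Δθ/dt₁ = 1.8370
distance = √((0.5−-3.5)² + (-1.5−-1)²) = 4.0311; v₂ = distance/dt₂ = 2.0156

ω₁ = 1.8370, v₂ = 2.0156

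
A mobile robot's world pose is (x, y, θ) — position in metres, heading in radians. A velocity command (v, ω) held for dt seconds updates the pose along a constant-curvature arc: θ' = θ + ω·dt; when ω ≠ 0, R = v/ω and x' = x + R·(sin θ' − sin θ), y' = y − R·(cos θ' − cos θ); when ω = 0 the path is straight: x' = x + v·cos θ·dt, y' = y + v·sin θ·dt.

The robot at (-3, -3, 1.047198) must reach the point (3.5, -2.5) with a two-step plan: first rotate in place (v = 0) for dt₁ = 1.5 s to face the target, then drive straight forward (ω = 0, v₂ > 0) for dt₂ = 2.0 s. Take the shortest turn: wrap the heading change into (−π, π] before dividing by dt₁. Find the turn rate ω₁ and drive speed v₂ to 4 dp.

ω₁ = -0.6470, v₂ = 3.2596

heading to target = atan2(-2.5−-3, 3.5−-3) = 0.0768
Δθ = wrap(0.0768 − 1.0472) = -0.9704; ω₁ = Δθ/dt₁ = -0.6470
distance = √((3.5−-3)² + (-2.5−-3)²) = 6.5192; v₂ = distance/dt₂ = 3.2596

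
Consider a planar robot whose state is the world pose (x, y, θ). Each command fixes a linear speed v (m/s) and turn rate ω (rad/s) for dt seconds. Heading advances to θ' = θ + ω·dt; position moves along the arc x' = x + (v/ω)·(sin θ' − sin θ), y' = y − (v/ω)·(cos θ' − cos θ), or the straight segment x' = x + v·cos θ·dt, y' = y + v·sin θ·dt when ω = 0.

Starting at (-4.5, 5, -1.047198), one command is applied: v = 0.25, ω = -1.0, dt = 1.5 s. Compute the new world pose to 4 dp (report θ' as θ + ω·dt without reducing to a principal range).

(-4.5765, 4.6679, -2.5472)

θ' = -1.0472 + -1.0·1.5 = -2.5472
R = v/ω = 0.25/-1.0 = -0.2500
x' = -4.5 + -0.2500·(sin -2.5472 − sin -1.0472) = -4.5765
y' = 5 − -0.2500·(cos -2.5472 − cos -1.0472) = 4.6679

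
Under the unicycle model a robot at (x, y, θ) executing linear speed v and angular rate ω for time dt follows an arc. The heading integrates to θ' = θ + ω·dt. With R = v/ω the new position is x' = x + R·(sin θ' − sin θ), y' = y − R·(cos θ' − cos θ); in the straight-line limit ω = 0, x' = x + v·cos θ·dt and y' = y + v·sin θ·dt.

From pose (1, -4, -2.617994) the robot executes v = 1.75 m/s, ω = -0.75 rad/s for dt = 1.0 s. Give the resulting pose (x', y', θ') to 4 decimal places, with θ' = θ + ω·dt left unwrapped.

(-0.6904, -4.2531, -3.3680)

θ' = -2.6180 + -0.75·1.0 = -3.3680
R = v/ω = 1.75/-0.75 = -2.3333
x' = 1 + -2.3333·(sin -3.3680 − sin -2.6180) = -0.6904
y' = -4 − -2.3333·(cos -3.3680 − cos -2.6180) = -4.2531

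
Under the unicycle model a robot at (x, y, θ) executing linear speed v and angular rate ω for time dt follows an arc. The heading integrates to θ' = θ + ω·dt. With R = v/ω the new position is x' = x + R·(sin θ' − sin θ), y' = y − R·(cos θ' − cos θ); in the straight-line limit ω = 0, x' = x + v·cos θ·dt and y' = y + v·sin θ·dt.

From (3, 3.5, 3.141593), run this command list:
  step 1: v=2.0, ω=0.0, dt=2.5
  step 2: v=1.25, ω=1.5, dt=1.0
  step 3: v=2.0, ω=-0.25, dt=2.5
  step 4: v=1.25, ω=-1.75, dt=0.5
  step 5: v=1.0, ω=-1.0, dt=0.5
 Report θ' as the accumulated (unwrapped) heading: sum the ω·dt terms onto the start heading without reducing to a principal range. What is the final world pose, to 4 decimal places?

step 1: θ'=3.1416 (straight) → pose (-2.0000, 3.5000, 3.1416)
step 2: θ'=4.6416 (R=0.8333) → pose (-2.8312, 2.7256, 4.6416)
step 3: θ'=4.0166 (R=-8.0000) → pose (-4.6709, -1.8365, 4.0166)
step 4: θ'=3.1416 (R=-0.7143) → pose (-5.2191, -2.0929, 3.1416)
step 5: θ'=2.6416 (R=-1.0000) → pose (-5.6985, -1.9705, 2.6416)

(-5.6985, -1.9705, 2.6416)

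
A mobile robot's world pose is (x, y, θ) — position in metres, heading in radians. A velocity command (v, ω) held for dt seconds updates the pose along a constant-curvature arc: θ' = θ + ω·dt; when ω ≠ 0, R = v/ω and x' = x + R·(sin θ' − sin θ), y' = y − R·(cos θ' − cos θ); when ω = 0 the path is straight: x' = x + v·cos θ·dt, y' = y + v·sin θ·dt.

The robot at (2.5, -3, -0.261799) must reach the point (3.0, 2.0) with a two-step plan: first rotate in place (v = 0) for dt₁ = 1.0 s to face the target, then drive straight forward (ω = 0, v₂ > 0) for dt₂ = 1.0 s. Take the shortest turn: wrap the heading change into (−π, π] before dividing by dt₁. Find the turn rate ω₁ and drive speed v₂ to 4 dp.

heading to target = atan2(2−-3, 3−2.5) = 1.4711
Δθ = wrap(1.4711 − -0.2618) = 1.7329; ω₁ = Δθ/dt₁ = 1.7329
distance = √((3−2.5)² + (2−-3)²) = 5.0249; v₂ = distance/dt₂ = 5.0249

ω₁ = 1.7329, v₂ = 5.0249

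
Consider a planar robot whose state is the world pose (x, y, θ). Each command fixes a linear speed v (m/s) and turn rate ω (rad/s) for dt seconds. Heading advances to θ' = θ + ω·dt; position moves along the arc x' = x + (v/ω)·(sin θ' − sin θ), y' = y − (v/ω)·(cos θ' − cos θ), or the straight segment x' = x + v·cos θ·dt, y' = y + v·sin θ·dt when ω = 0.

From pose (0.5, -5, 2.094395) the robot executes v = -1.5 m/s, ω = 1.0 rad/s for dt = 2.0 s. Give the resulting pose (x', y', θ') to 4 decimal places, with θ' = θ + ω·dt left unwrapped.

(3.0216, -5.1191, 4.0944)

θ' = 2.0944 + 1.0·2.0 = 4.0944
R = v/ω = -1.5/1.0 = -1.5000
x' = 0.5 + -1.5000·(sin 4.0944 − sin 2.0944) = 3.0216
y' = -5 − -1.5000·(cos 4.0944 − cos 2.0944) = -5.1191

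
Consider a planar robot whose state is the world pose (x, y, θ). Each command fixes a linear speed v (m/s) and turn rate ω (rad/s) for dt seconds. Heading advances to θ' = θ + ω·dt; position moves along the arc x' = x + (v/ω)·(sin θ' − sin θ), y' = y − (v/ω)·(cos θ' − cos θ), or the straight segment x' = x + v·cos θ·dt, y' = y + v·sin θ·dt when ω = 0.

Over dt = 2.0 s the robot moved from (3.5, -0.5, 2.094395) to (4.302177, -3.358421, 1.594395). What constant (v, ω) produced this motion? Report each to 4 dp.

v = -1.5000, ω = -0.2500

Δθ = 1.594395 − 2.094395 = -0.500000
ω = Δθ/dt = -0.500000/2.0 = -0.2500
R = −Δy/(cos θ' − cos θ) = 6.0000
v = R·ω = 6.0000·-0.2500 = -1.5000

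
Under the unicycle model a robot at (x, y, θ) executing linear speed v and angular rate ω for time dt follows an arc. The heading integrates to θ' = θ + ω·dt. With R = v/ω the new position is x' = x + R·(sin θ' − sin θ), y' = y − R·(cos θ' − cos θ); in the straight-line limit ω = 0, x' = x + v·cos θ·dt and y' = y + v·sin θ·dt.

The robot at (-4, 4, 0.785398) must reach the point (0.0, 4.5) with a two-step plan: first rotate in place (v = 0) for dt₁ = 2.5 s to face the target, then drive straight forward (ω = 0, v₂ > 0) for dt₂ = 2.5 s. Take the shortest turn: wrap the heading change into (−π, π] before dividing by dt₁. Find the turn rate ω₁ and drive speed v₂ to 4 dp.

heading to target = atan2(4.5−4, 0−-4) = 0.1244
Δθ = wrap(0.1244 − 0.7854) = -0.6610; ω₁ = Δθ/dt₁ = -0.2644
distance = √((0−-4)² + (4.5−4)²) = 4.0311; v₂ = distance/dt₂ = 1.6125

ω₁ = -0.2644, v₂ = 1.6125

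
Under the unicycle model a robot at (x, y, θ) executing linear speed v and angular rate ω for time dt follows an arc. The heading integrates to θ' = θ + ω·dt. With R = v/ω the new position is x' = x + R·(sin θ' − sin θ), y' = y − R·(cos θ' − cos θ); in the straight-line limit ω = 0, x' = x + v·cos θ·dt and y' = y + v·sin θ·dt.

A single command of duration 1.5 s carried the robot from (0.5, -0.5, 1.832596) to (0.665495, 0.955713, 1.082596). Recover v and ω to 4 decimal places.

Δθ = 1.082596 − 1.832596 = -0.750000
ω = Δθ/dt = -0.750000/1.5 = -0.5000
R = −Δy/(cos θ' − cos θ) = -2.0000
v = R·ω = -2.0000·-0.5000 = 1.0000

v = 1.0000, ω = -0.5000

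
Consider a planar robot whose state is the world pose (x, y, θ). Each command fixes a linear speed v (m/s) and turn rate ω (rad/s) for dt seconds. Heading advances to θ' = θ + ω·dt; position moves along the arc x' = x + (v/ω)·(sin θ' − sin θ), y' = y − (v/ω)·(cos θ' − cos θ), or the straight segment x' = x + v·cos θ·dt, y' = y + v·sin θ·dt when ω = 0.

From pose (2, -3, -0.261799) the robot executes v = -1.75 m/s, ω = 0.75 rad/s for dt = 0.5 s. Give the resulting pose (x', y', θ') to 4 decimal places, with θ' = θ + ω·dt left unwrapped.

(1.1325, -2.9354, 0.1132)

θ' = -0.2618 + 0.75·0.5 = 0.1132
R = v/ω = -1.75/0.75 = -2.3333
x' = 2 + -2.3333·(sin 0.1132 − sin -0.2618) = 1.1325
y' = -3 − -2.3333·(cos 0.1132 − cos -0.2618) = -2.9354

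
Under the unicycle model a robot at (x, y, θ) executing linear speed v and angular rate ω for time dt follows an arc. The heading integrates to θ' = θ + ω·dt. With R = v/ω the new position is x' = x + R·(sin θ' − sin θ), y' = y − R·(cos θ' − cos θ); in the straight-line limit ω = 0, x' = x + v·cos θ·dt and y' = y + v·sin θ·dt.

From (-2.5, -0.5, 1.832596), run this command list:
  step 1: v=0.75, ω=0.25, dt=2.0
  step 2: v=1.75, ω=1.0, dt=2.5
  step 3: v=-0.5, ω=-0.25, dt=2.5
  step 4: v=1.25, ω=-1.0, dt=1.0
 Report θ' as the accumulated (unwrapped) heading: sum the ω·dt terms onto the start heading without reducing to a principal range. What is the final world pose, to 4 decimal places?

(-7.0073, -0.0592, 3.2076)

step 1: θ'=2.3326 (R=3.0000) → pose (-3.2270, 0.7942, 2.3326)
step 2: θ'=4.8326 (R=1.7500) → pose (-6.2307, -0.6235, 4.8326)
step 3: θ'=4.2076 (R=2.0000) → pose (-5.9956, 0.5836, 4.2076)
step 4: θ'=3.2076 (R=-1.2500) → pose (-7.0073, -0.0592, 3.2076)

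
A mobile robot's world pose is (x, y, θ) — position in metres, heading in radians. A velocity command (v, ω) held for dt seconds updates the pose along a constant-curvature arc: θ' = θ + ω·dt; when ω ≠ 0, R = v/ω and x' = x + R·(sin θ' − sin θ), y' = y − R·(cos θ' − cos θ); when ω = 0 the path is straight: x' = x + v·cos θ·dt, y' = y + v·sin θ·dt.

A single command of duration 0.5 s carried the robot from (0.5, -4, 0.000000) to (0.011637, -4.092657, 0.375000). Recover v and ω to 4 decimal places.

v = -1.0000, ω = 0.7500

Δθ = 0.375000 − 0.000000 = 0.375000
ω = Δθ/dt = 0.375000/0.5 = 0.7500
R = Δx/(sin θ' − sin θ) = -1.3333
v = R·ω = -1.3333·0.7500 = -1.0000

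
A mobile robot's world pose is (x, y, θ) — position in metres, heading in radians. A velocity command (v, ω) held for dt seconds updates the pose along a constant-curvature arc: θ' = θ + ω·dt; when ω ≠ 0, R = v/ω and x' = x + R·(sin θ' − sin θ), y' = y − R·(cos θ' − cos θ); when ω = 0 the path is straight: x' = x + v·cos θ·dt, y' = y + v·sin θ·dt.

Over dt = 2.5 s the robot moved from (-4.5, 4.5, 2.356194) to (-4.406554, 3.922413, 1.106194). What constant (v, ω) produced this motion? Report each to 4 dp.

v = -0.2500, ω = -0.5000

Δθ = 1.106194 − 2.356194 = -1.250000
ω = Δθ/dt = -1.250000/2.5 = -0.5000
R = −Δy/(cos θ' − cos θ) = 0.5000
v = R·ω = 0.5000·-0.5000 = -0.2500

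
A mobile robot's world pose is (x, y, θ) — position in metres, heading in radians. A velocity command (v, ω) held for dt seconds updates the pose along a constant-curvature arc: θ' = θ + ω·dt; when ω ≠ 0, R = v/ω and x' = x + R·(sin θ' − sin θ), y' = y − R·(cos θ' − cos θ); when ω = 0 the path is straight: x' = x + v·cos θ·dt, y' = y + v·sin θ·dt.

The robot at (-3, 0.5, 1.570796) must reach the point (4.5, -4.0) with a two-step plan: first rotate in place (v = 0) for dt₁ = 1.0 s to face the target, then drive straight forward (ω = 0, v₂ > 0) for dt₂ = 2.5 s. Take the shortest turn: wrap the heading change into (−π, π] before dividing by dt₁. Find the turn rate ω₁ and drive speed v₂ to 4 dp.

heading to target = atan2(-4−0.5, 4.5−-3) = -0.5404
Δθ = wrap(-0.5404 − 1.5708) = -2.1112; ω₁ = Δθ/dt₁ = -2.1112
distance = √((4.5−-3)² + (-4−0.5)²) = 8.7464; v₂ = distance/dt₂ = 3.4986

ω₁ = -2.1112, v₂ = 3.4986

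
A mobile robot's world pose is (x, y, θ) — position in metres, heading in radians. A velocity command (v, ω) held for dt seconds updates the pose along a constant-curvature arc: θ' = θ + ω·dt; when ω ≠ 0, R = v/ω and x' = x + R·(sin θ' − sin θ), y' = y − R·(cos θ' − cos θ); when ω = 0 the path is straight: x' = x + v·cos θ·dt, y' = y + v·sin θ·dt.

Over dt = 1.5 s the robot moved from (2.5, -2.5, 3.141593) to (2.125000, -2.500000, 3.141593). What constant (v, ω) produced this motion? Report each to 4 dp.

Δθ = 3.141593 − 3.141593 = 0.000000
ω = Δθ/dt = 0.000000/1.5 = 0.0000
ω = 0 → v = (Δx·cos θ + Δy·sin θ)/dt = 0.2500

v = 0.2500, ω = 0.0000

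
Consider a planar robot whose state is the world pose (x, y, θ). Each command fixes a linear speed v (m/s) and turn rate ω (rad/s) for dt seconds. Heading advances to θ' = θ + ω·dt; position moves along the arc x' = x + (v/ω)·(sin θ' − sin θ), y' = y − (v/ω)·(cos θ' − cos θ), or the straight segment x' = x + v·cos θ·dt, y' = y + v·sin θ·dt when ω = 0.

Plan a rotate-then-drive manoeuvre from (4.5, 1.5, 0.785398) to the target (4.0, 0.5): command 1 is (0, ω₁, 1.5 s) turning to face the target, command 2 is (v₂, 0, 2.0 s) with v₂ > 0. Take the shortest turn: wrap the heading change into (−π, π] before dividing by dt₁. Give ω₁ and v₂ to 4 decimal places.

heading to target = atan2(0.5−1.5, 4−4.5) = -2.0344
Δθ = wrap(-2.0344 − 0.7854) = -2.8198; ω₁ = Δθ/dt₁ = -1.8799
distance = √((4−4.5)² + (0.5−1.5)²) = 1.1180; v₂ = distance/dt₂ = 0.5590

ω₁ = -1.8799, v₂ = 0.5590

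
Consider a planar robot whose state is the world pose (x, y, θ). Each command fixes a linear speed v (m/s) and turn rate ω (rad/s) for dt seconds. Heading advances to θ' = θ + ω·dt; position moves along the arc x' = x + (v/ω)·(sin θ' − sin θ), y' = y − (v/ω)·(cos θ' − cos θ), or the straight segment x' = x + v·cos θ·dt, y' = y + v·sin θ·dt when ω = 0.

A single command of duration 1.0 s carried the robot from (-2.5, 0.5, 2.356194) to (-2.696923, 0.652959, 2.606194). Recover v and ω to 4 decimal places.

v = 0.2500, ω = 0.2500

Δθ = 2.606194 − 2.356194 = 0.250000
ω = Δθ/dt = 0.250000/1.0 = 0.2500
R = Δx/(sin θ' − sin θ) = 1.0000
v = R·ω = 1.0000·0.2500 = 0.2500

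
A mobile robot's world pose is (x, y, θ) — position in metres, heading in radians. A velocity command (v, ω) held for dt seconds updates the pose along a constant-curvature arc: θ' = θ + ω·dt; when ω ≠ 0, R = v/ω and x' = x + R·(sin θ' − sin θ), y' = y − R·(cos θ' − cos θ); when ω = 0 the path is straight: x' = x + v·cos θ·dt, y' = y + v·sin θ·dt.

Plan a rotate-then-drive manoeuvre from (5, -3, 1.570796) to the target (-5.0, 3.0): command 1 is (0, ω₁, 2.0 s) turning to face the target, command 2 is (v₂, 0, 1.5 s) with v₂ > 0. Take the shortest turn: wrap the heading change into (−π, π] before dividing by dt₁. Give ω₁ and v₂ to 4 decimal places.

ω₁ = 0.5152, v₂ = 7.7746

heading to target = atan2(3−-3, -5−5) = 2.6012
Δθ = wrap(2.6012 − 1.5708) = 1.0304; ω₁ = Δθ/dt₁ = 0.5152
distance = √((-5−5)² + (3−-3)²) = 11.6619; v₂ = distance/dt₂ = 7.7746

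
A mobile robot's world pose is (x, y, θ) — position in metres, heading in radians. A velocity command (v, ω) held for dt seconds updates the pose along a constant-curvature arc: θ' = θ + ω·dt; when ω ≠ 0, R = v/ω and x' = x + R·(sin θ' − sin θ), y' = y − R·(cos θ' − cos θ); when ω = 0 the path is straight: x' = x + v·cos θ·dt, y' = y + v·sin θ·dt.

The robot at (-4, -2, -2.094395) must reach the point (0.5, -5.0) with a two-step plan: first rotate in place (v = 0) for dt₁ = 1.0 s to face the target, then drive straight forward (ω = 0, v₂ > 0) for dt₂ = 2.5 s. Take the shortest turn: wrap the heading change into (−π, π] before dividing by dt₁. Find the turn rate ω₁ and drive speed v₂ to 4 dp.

heading to target = atan2(-5−-2, 0.5−-4) = -0.5880
Δθ = wrap(-0.5880 − -2.0944) = 1.5064; ω₁ = Δθ/dt₁ = 1.5064
distance = √((0.5−-4)² + (-5−-2)²) = 5.4083; v₂ = distance/dt₂ = 2.1633

ω₁ = 1.5064, v₂ = 2.1633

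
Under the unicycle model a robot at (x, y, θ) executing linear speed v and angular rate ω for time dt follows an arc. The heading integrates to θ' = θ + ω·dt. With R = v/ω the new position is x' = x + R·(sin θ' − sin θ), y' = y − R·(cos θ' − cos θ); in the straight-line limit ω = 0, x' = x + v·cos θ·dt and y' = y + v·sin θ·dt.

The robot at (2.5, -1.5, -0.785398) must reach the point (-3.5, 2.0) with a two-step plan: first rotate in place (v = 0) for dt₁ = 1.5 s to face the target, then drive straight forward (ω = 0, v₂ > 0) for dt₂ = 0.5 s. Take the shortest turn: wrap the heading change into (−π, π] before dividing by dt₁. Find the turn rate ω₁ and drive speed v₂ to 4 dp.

heading to target = atan2(2−-1.5, -3.5−2.5) = 2.6135
Δθ = wrap(2.6135 − -0.7854) = -2.8843; ω₁ = Δθ/dt₁ = -1.9228
distance = √((-3.5−2.5)² + (2−-1.5)²) = 6.9462; v₂ = distance/dt₂ = 13.8924

ω₁ = -1.9228, v₂ = 13.8924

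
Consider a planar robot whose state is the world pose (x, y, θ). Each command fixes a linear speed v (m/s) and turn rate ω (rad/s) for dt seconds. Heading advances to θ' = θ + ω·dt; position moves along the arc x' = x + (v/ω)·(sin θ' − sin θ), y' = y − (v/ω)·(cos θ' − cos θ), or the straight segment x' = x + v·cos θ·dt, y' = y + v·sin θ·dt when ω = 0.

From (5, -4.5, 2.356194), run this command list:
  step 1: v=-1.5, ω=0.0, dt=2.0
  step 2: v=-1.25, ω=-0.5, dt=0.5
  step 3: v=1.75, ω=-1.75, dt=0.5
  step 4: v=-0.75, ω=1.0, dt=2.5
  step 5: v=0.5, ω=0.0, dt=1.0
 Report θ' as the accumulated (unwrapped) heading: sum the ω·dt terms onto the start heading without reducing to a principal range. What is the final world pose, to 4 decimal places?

(8.1295, -7.4216, 3.7312)

step 1: θ'=2.3562 (straight) → pose (7.1213, -6.6213, 2.3562)
step 2: θ'=2.1062 (R=2.5000) → pose (7.5037, -7.1136, 2.1062)
step 3: θ'=1.2312 (R=-1.0000) → pose (7.4209, -6.2703, 1.2312)
step 4: θ'=3.7312 (R=-0.7500) → pose (8.5451, -7.1435, 3.7312)
step 5: θ'=3.7312 (straight) → pose (8.1295, -7.4216, 3.7312)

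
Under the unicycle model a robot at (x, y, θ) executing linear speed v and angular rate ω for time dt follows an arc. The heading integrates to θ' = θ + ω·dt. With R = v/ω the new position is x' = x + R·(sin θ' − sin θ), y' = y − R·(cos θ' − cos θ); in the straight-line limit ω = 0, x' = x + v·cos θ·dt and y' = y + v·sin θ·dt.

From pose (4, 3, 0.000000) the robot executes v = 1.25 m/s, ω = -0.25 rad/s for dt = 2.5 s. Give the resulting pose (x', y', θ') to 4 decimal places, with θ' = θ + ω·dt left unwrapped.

(6.9255, 2.0548, -0.6250)

θ' = 0.0000 + -0.25·2.5 = -0.6250
R = v/ω = 1.25/-0.25 = -5.0000
x' = 4 + -5.0000·(sin -0.6250 − sin 0.0000) = 6.9255
y' = 3 − -5.0000·(cos -0.6250 − cos 0.0000) = 2.0548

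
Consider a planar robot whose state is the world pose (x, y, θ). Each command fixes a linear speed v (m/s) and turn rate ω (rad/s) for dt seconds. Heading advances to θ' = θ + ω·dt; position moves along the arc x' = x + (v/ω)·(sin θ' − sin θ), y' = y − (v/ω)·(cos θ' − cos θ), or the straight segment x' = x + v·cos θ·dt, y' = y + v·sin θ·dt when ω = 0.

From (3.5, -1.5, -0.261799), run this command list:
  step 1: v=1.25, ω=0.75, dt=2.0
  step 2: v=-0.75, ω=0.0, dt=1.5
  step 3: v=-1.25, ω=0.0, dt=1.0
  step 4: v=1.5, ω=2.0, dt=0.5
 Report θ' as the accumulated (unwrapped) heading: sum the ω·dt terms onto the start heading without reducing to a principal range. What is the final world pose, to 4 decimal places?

step 1: θ'=1.2382 (R=1.6667) → pose (5.5067, -0.4343, 1.2382)
step 2: θ'=1.2382 (straight) → pose (5.1394, -1.4976, 1.2382)
step 3: θ'=1.2382 (straight) → pose (4.7313, -2.6791, 1.2382)
step 4: θ'=2.2382 (R=0.7500) → pose (4.6114, -1.9700, 2.2382)

(4.6114, -1.9700, 2.2382)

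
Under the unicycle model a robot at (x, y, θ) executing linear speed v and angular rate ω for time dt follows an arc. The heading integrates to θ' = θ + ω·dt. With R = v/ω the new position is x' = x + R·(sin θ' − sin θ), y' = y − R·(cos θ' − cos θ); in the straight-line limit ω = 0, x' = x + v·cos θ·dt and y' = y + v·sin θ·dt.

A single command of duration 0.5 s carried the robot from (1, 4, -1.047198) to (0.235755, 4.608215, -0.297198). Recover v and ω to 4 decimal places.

v = -2.0000, ω = 1.5000

Δθ = -0.297198 − -1.047198 = 0.750000
ω = Δθ/dt = 0.750000/0.5 = 1.5000
R = Δx/(sin θ' − sin θ) = -1.3333
v = R·ω = -1.3333·1.5000 = -2.0000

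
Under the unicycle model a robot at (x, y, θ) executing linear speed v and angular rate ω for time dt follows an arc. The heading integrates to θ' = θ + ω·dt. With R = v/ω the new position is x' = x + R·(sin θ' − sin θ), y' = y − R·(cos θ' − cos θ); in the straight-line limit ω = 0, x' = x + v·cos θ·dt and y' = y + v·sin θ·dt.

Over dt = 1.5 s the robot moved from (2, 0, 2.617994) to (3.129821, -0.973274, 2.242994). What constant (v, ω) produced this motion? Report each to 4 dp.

v = -1.0000, ω = -0.2500

Δθ = 2.242994 − 2.617994 = -0.375000
ω = Δθ/dt = -0.375000/1.5 = -0.2500
R = Δx/(sin θ' − sin θ) = 4.0000
v = R·ω = 4.0000·-0.2500 = -1.0000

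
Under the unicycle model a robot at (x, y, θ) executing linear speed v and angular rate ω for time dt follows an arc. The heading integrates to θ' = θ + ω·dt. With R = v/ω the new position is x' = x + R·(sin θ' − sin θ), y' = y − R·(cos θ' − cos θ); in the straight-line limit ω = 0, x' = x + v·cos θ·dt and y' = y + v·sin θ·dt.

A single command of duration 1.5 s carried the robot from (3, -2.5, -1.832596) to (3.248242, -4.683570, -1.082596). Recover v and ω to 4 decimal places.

Δθ = -1.082596 − -1.832596 = 0.750000
ω = Δθ/dt = 0.750000/1.5 = 0.5000
R = −Δy/(cos θ' − cos θ) = 3.0000
v = R·ω = 3.0000·0.5000 = 1.5000

v = 1.5000, ω = 0.5000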